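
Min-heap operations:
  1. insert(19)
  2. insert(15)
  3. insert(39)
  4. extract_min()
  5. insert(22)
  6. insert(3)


insert(19) -> [19]
insert(15) -> [15, 19]
insert(39) -> [15, 19, 39]
extract_min()->15, [19, 39]
insert(22) -> [19, 39, 22]
insert(3) -> [3, 19, 22, 39]

Final heap: [3, 19, 22, 39]


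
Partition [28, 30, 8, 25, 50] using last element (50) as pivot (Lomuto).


Pivot: 50
  28 <= 50: advance i (no swap)
  30 <= 50: advance i (no swap)
  8 <= 50: advance i (no swap)
  25 <= 50: advance i (no swap)
Place pivot at 4: [28, 30, 8, 25, 50]

Partitioned: [28, 30, 8, 25, 50]


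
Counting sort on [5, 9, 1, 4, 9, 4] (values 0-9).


Input: [5, 9, 1, 4, 9, 4]
Counts: [0, 1, 0, 0, 2, 1, 0, 0, 0, 2]

Sorted: [1, 4, 4, 5, 9, 9]


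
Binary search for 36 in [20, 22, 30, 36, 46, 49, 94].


Step 1: lo=0, hi=6, mid=3, val=36

Found at index 3


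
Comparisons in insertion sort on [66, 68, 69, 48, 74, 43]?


Algorithm: insertion sort
Input: [66, 68, 69, 48, 74, 43]
Sorted: [43, 48, 66, 68, 69, 74]

11


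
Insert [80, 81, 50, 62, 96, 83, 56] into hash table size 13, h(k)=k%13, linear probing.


Insert 80: h=2 -> slot 2
Insert 81: h=3 -> slot 3
Insert 50: h=11 -> slot 11
Insert 62: h=10 -> slot 10
Insert 96: h=5 -> slot 5
Insert 83: h=5, 1 probes -> slot 6
Insert 56: h=4 -> slot 4

Table: [None, None, 80, 81, 56, 96, 83, None, None, None, 62, 50, None]


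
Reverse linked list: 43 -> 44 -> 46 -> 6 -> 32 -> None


Step 1: curr=43, set curr.next=prev(None) | reversed so far: 43
Step 2: curr=44, set curr.next=prev(43) | reversed so far: 44 -> 43
Step 3: curr=46, set curr.next=prev(44) | reversed so far: 46 -> 44 -> 43
Step 4: curr=6, set curr.next=prev(46) | reversed so far: 6 -> 46 -> 44 -> 43
Step 5: curr=32, set curr.next=prev(6) | reversed so far: 32 -> 6 -> 46 -> 44 -> 43

32 -> 6 -> 46 -> 44 -> 43 -> None


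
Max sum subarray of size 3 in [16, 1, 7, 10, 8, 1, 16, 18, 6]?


[0:3]: 24
[1:4]: 18
[2:5]: 25
[3:6]: 19
[4:7]: 25
[5:8]: 35
[6:9]: 40

Max: 40 at [6:9]


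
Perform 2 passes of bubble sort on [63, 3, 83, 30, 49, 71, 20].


Initial: [63, 3, 83, 30, 49, 71, 20]
Pass 1: [3, 63, 30, 49, 71, 20, 83] (5 swaps)
Pass 2: [3, 30, 49, 63, 20, 71, 83] (3 swaps)

After 2 passes: [3, 30, 49, 63, 20, 71, 83]


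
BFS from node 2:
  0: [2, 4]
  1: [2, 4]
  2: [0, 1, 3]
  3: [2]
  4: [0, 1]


Visit 2, enqueue [0, 1, 3]
Visit 0, enqueue [4]
Visit 1, enqueue []
Visit 3, enqueue []
Visit 4, enqueue []

BFS order: [2, 0, 1, 3, 4]


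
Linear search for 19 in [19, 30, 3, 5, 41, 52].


i=0: 19==19 found!

Found at 0, 1 comps


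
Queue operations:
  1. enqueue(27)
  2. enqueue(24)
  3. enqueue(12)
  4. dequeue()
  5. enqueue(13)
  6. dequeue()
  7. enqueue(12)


enqueue(27) -> [27]
enqueue(24) -> [27, 24]
enqueue(12) -> [27, 24, 12]
dequeue()->27, [24, 12]
enqueue(13) -> [24, 12, 13]
dequeue()->24, [12, 13]
enqueue(12) -> [12, 13, 12]

Final queue: [12, 13, 12]


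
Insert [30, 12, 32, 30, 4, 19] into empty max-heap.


Insert 30: [30]
Insert 12: [30, 12]
Insert 32: [32, 12, 30]
Insert 30: [32, 30, 30, 12]
Insert 4: [32, 30, 30, 12, 4]
Insert 19: [32, 30, 30, 12, 4, 19]

Final heap: [32, 30, 30, 12, 4, 19]


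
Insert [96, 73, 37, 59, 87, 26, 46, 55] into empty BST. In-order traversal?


Insert 96: root
Insert 73: L from 96
Insert 37: L from 96 -> L from 73
Insert 59: L from 96 -> L from 73 -> R from 37
Insert 87: L from 96 -> R from 73
Insert 26: L from 96 -> L from 73 -> L from 37
Insert 46: L from 96 -> L from 73 -> R from 37 -> L from 59
Insert 55: L from 96 -> L from 73 -> R from 37 -> L from 59 -> R from 46

In-order: [26, 37, 46, 55, 59, 73, 87, 96]


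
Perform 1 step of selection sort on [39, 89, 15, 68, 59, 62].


Initial: [39, 89, 15, 68, 59, 62]
Step 1: min=15 at 2
  Swap: [15, 89, 39, 68, 59, 62]

After 1 step: [15, 89, 39, 68, 59, 62]


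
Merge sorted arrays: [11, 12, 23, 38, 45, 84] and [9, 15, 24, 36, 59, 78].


Take 9 from B
Take 11 from A
Take 12 from A
Take 15 from B
Take 23 from A
Take 24 from B
Take 36 from B
Take 38 from A
Take 45 from A
Take 59 from B
Take 78 from B

Merged: [9, 11, 12, 15, 23, 24, 36, 38, 45, 59, 78, 84]


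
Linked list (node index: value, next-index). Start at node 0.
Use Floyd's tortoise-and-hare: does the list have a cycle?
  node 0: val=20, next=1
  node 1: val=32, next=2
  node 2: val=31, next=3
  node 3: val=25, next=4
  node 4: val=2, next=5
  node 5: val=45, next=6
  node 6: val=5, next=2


Floyd's tortoise (slow, +1) and hare (fast, +2):
  init: slow=0, fast=0
  step 1: slow=1, fast=2
  step 2: slow=2, fast=4
  step 3: slow=3, fast=6
  step 4: slow=4, fast=3
  step 5: slow=5, fast=5
  slow == fast at node 5: cycle detected

Cycle: yes


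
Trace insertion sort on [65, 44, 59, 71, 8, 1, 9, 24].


Initial: [65, 44, 59, 71, 8, 1, 9, 24]
Insert 44: [44, 65, 59, 71, 8, 1, 9, 24]
Insert 59: [44, 59, 65, 71, 8, 1, 9, 24]
Insert 71: [44, 59, 65, 71, 8, 1, 9, 24]
Insert 8: [8, 44, 59, 65, 71, 1, 9, 24]
Insert 1: [1, 8, 44, 59, 65, 71, 9, 24]
Insert 9: [1, 8, 9, 44, 59, 65, 71, 24]
Insert 24: [1, 8, 9, 24, 44, 59, 65, 71]

Sorted: [1, 8, 9, 24, 44, 59, 65, 71]


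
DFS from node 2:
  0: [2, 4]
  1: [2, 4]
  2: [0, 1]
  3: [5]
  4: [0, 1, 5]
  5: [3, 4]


Visit 2, push [1, 0]
Visit 0, push [4]
Visit 4, push [5, 1]
Visit 1, push []
Visit 5, push [3]
Visit 3, push []

DFS order: [2, 0, 4, 1, 5, 3]


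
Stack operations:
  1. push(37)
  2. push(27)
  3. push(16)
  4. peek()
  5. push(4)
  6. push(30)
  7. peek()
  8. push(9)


push(37) -> [37]
push(27) -> [37, 27]
push(16) -> [37, 27, 16]
peek()->16
push(4) -> [37, 27, 16, 4]
push(30) -> [37, 27, 16, 4, 30]
peek()->30
push(9) -> [37, 27, 16, 4, 30, 9]

Final stack: [37, 27, 16, 4, 30, 9]


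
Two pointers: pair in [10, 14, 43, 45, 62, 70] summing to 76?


lo=0(10)+hi=5(70)=80
lo=0(10)+hi=4(62)=72
lo=1(14)+hi=4(62)=76

Yes: 14+62=76


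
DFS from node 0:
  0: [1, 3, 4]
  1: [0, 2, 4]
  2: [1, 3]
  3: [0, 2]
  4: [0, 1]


Visit 0, push [4, 3, 1]
Visit 1, push [4, 2]
Visit 2, push [3]
Visit 3, push []
Visit 4, push []

DFS order: [0, 1, 2, 3, 4]


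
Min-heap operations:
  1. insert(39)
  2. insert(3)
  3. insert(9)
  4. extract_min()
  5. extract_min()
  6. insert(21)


insert(39) -> [39]
insert(3) -> [3, 39]
insert(9) -> [3, 39, 9]
extract_min()->3, [9, 39]
extract_min()->9, [39]
insert(21) -> [21, 39]

Final heap: [21, 39]


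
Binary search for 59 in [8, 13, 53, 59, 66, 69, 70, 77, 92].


Step 1: lo=0, hi=8, mid=4, val=66
Step 2: lo=0, hi=3, mid=1, val=13
Step 3: lo=2, hi=3, mid=2, val=53
Step 4: lo=3, hi=3, mid=3, val=59

Found at index 3


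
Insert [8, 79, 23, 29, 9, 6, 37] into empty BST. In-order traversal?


Insert 8: root
Insert 79: R from 8
Insert 23: R from 8 -> L from 79
Insert 29: R from 8 -> L from 79 -> R from 23
Insert 9: R from 8 -> L from 79 -> L from 23
Insert 6: L from 8
Insert 37: R from 8 -> L from 79 -> R from 23 -> R from 29

In-order: [6, 8, 9, 23, 29, 37, 79]


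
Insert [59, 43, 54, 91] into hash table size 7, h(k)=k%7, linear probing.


Insert 59: h=3 -> slot 3
Insert 43: h=1 -> slot 1
Insert 54: h=5 -> slot 5
Insert 91: h=0 -> slot 0

Table: [91, 43, None, 59, None, 54, None]


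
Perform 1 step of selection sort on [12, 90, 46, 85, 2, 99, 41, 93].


Initial: [12, 90, 46, 85, 2, 99, 41, 93]
Step 1: min=2 at 4
  Swap: [2, 90, 46, 85, 12, 99, 41, 93]

After 1 step: [2, 90, 46, 85, 12, 99, 41, 93]


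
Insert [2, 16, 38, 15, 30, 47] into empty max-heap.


Insert 2: [2]
Insert 16: [16, 2]
Insert 38: [38, 2, 16]
Insert 15: [38, 15, 16, 2]
Insert 30: [38, 30, 16, 2, 15]
Insert 47: [47, 30, 38, 2, 15, 16]

Final heap: [47, 30, 38, 2, 15, 16]


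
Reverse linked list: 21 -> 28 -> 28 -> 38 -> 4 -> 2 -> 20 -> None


Step 1: curr=21, set curr.next=prev(None) | reversed so far: 21
Step 2: curr=28, set curr.next=prev(21) | reversed so far: 28 -> 21
Step 3: curr=28, set curr.next=prev(28) | reversed so far: 28 -> 28 -> 21
Step 4: curr=38, set curr.next=prev(28) | reversed so far: 38 -> 28 -> 28 -> 21
Step 5: curr=4, set curr.next=prev(38) | reversed so far: 4 -> 38 -> 28 -> 28 -> 21
Step 6: curr=2, set curr.next=prev(4) | reversed so far: 2 -> 4 -> 38 -> 28 -> 28 -> 21
Step 7: curr=20, set curr.next=prev(2) | reversed so far: 20 -> 2 -> 4 -> 38 -> 28 -> 28 -> 21

20 -> 2 -> 4 -> 38 -> 28 -> 28 -> 21 -> None


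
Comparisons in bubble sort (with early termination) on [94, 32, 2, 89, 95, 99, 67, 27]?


Algorithm: bubble sort (with early termination)
Input: [94, 32, 2, 89, 95, 99, 67, 27]
Sorted: [2, 27, 32, 67, 89, 94, 95, 99]

28


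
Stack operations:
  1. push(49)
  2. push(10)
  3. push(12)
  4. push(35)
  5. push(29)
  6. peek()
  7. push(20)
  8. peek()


push(49) -> [49]
push(10) -> [49, 10]
push(12) -> [49, 10, 12]
push(35) -> [49, 10, 12, 35]
push(29) -> [49, 10, 12, 35, 29]
peek()->29
push(20) -> [49, 10, 12, 35, 29, 20]
peek()->20

Final stack: [49, 10, 12, 35, 29, 20]


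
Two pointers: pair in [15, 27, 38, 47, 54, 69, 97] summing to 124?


lo=0(15)+hi=6(97)=112
lo=1(27)+hi=6(97)=124

Yes: 27+97=124


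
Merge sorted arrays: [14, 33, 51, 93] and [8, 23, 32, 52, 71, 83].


Take 8 from B
Take 14 from A
Take 23 from B
Take 32 from B
Take 33 from A
Take 51 from A
Take 52 from B
Take 71 from B
Take 83 from B

Merged: [8, 14, 23, 32, 33, 51, 52, 71, 83, 93]


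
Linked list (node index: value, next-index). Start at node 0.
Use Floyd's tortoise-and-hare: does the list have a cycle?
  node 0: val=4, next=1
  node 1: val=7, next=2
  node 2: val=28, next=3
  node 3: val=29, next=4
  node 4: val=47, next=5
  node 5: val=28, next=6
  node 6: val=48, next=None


Floyd's tortoise (slow, +1) and hare (fast, +2):
  init: slow=0, fast=0
  step 1: slow=1, fast=2
  step 2: slow=2, fast=4
  step 3: slow=3, fast=6
  step 4: fast -> None, no cycle

Cycle: no


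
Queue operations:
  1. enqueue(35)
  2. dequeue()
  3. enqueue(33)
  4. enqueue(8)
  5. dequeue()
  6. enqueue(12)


enqueue(35) -> [35]
dequeue()->35, []
enqueue(33) -> [33]
enqueue(8) -> [33, 8]
dequeue()->33, [8]
enqueue(12) -> [8, 12]

Final queue: [8, 12]


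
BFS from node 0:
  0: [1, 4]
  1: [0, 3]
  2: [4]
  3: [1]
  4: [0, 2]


Visit 0, enqueue [1, 4]
Visit 1, enqueue [3]
Visit 4, enqueue [2]
Visit 3, enqueue []
Visit 2, enqueue []

BFS order: [0, 1, 4, 3, 2]


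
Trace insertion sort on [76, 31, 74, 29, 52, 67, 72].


Initial: [76, 31, 74, 29, 52, 67, 72]
Insert 31: [31, 76, 74, 29, 52, 67, 72]
Insert 74: [31, 74, 76, 29, 52, 67, 72]
Insert 29: [29, 31, 74, 76, 52, 67, 72]
Insert 52: [29, 31, 52, 74, 76, 67, 72]
Insert 67: [29, 31, 52, 67, 74, 76, 72]
Insert 72: [29, 31, 52, 67, 72, 74, 76]

Sorted: [29, 31, 52, 67, 72, 74, 76]


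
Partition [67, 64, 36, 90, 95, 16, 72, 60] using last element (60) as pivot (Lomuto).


Pivot: 60
  36 <= 60: swap -> [36, 64, 67, 90, 95, 16, 72, 60]
  16 <= 60: swap -> [36, 16, 67, 90, 95, 64, 72, 60]
Place pivot at 2: [36, 16, 60, 90, 95, 64, 72, 67]

Partitioned: [36, 16, 60, 90, 95, 64, 72, 67]


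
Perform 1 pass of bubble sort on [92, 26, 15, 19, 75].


Initial: [92, 26, 15, 19, 75]
Pass 1: [26, 15, 19, 75, 92] (4 swaps)

After 1 pass: [26, 15, 19, 75, 92]


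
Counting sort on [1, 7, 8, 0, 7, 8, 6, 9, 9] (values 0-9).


Input: [1, 7, 8, 0, 7, 8, 6, 9, 9]
Counts: [1, 1, 0, 0, 0, 0, 1, 2, 2, 2]

Sorted: [0, 1, 6, 7, 7, 8, 8, 9, 9]


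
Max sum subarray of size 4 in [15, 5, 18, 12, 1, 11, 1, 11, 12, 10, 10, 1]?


[0:4]: 50
[1:5]: 36
[2:6]: 42
[3:7]: 25
[4:8]: 24
[5:9]: 35
[6:10]: 34
[7:11]: 43
[8:12]: 33

Max: 50 at [0:4]


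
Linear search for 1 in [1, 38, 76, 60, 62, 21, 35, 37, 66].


i=0: 1==1 found!

Found at 0, 1 comps


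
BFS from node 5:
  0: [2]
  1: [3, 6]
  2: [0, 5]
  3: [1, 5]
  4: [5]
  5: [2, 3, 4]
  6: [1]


Visit 5, enqueue [2, 3, 4]
Visit 2, enqueue [0]
Visit 3, enqueue [1]
Visit 4, enqueue []
Visit 0, enqueue []
Visit 1, enqueue [6]
Visit 6, enqueue []

BFS order: [5, 2, 3, 4, 0, 1, 6]


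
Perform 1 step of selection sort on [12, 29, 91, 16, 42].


Initial: [12, 29, 91, 16, 42]
Step 1: min=12 at 0
  Swap: [12, 29, 91, 16, 42]

After 1 step: [12, 29, 91, 16, 42]


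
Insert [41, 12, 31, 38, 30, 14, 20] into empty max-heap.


Insert 41: [41]
Insert 12: [41, 12]
Insert 31: [41, 12, 31]
Insert 38: [41, 38, 31, 12]
Insert 30: [41, 38, 31, 12, 30]
Insert 14: [41, 38, 31, 12, 30, 14]
Insert 20: [41, 38, 31, 12, 30, 14, 20]

Final heap: [41, 38, 31, 12, 30, 14, 20]


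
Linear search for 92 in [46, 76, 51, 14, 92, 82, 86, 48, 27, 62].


i=0: 46!=92
i=1: 76!=92
i=2: 51!=92
i=3: 14!=92
i=4: 92==92 found!

Found at 4, 5 comps


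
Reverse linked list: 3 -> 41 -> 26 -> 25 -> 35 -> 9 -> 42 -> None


Step 1: curr=3, set curr.next=prev(None) | reversed so far: 3
Step 2: curr=41, set curr.next=prev(3) | reversed so far: 41 -> 3
Step 3: curr=26, set curr.next=prev(41) | reversed so far: 26 -> 41 -> 3
Step 4: curr=25, set curr.next=prev(26) | reversed so far: 25 -> 26 -> 41 -> 3
Step 5: curr=35, set curr.next=prev(25) | reversed so far: 35 -> 25 -> 26 -> 41 -> 3
Step 6: curr=9, set curr.next=prev(35) | reversed so far: 9 -> 35 -> 25 -> 26 -> 41 -> 3
Step 7: curr=42, set curr.next=prev(9) | reversed so far: 42 -> 9 -> 35 -> 25 -> 26 -> 41 -> 3

42 -> 9 -> 35 -> 25 -> 26 -> 41 -> 3 -> None


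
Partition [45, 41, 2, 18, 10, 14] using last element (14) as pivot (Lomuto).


Pivot: 14
  2 <= 14: swap -> [2, 41, 45, 18, 10, 14]
  10 <= 14: swap -> [2, 10, 45, 18, 41, 14]
Place pivot at 2: [2, 10, 14, 18, 41, 45]

Partitioned: [2, 10, 14, 18, 41, 45]


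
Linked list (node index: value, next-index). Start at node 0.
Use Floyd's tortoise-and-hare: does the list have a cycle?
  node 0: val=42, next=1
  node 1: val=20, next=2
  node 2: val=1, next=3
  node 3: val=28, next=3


Floyd's tortoise (slow, +1) and hare (fast, +2):
  init: slow=0, fast=0
  step 1: slow=1, fast=2
  step 2: slow=2, fast=3
  step 3: slow=3, fast=3
  slow == fast at node 3: cycle detected

Cycle: yes


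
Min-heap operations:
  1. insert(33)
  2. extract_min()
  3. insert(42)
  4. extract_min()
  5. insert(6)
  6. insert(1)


insert(33) -> [33]
extract_min()->33, []
insert(42) -> [42]
extract_min()->42, []
insert(6) -> [6]
insert(1) -> [1, 6]

Final heap: [1, 6]


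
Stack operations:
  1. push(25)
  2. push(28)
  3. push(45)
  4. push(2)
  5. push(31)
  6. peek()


push(25) -> [25]
push(28) -> [25, 28]
push(45) -> [25, 28, 45]
push(2) -> [25, 28, 45, 2]
push(31) -> [25, 28, 45, 2, 31]
peek()->31

Final stack: [25, 28, 45, 2, 31]


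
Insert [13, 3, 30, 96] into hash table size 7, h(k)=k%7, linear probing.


Insert 13: h=6 -> slot 6
Insert 3: h=3 -> slot 3
Insert 30: h=2 -> slot 2
Insert 96: h=5 -> slot 5

Table: [None, None, 30, 3, None, 96, 13]


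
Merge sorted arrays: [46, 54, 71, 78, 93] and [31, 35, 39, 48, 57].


Take 31 from B
Take 35 from B
Take 39 from B
Take 46 from A
Take 48 from B
Take 54 from A
Take 57 from B

Merged: [31, 35, 39, 46, 48, 54, 57, 71, 78, 93]


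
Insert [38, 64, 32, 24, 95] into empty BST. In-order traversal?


Insert 38: root
Insert 64: R from 38
Insert 32: L from 38
Insert 24: L from 38 -> L from 32
Insert 95: R from 38 -> R from 64

In-order: [24, 32, 38, 64, 95]


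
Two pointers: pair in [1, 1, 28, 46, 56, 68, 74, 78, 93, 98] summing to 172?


lo=0(1)+hi=9(98)=99
lo=1(1)+hi=9(98)=99
lo=2(28)+hi=9(98)=126
lo=3(46)+hi=9(98)=144
lo=4(56)+hi=9(98)=154
lo=5(68)+hi=9(98)=166
lo=6(74)+hi=9(98)=172

Yes: 74+98=172


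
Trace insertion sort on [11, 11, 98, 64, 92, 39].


Initial: [11, 11, 98, 64, 92, 39]
Insert 11: [11, 11, 98, 64, 92, 39]
Insert 98: [11, 11, 98, 64, 92, 39]
Insert 64: [11, 11, 64, 98, 92, 39]
Insert 92: [11, 11, 64, 92, 98, 39]
Insert 39: [11, 11, 39, 64, 92, 98]

Sorted: [11, 11, 39, 64, 92, 98]


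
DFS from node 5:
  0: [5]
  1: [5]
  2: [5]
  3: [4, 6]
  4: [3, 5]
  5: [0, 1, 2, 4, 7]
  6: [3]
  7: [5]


Visit 5, push [7, 4, 2, 1, 0]
Visit 0, push []
Visit 1, push []
Visit 2, push []
Visit 4, push [3]
Visit 3, push [6]
Visit 6, push []
Visit 7, push []

DFS order: [5, 0, 1, 2, 4, 3, 6, 7]


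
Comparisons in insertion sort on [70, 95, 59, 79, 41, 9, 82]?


Algorithm: insertion sort
Input: [70, 95, 59, 79, 41, 9, 82]
Sorted: [9, 41, 59, 70, 79, 82, 95]

16


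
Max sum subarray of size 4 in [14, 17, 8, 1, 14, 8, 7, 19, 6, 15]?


[0:4]: 40
[1:5]: 40
[2:6]: 31
[3:7]: 30
[4:8]: 48
[5:9]: 40
[6:10]: 47

Max: 48 at [4:8]


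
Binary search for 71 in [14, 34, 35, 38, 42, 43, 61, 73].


Step 1: lo=0, hi=7, mid=3, val=38
Step 2: lo=4, hi=7, mid=5, val=43
Step 3: lo=6, hi=7, mid=6, val=61
Step 4: lo=7, hi=7, mid=7, val=73

Not found


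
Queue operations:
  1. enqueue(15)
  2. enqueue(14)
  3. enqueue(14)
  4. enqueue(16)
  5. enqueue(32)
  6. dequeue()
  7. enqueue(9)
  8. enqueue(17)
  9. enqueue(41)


enqueue(15) -> [15]
enqueue(14) -> [15, 14]
enqueue(14) -> [15, 14, 14]
enqueue(16) -> [15, 14, 14, 16]
enqueue(32) -> [15, 14, 14, 16, 32]
dequeue()->15, [14, 14, 16, 32]
enqueue(9) -> [14, 14, 16, 32, 9]
enqueue(17) -> [14, 14, 16, 32, 9, 17]
enqueue(41) -> [14, 14, 16, 32, 9, 17, 41]

Final queue: [14, 14, 16, 32, 9, 17, 41]


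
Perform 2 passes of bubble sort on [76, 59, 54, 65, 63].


Initial: [76, 59, 54, 65, 63]
Pass 1: [59, 54, 65, 63, 76] (4 swaps)
Pass 2: [54, 59, 63, 65, 76] (2 swaps)

After 2 passes: [54, 59, 63, 65, 76]


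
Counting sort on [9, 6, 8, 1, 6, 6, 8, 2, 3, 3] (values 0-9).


Input: [9, 6, 8, 1, 6, 6, 8, 2, 3, 3]
Counts: [0, 1, 1, 2, 0, 0, 3, 0, 2, 1]

Sorted: [1, 2, 3, 3, 6, 6, 6, 8, 8, 9]


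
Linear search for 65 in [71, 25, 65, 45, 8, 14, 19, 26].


i=0: 71!=65
i=1: 25!=65
i=2: 65==65 found!

Found at 2, 3 comps


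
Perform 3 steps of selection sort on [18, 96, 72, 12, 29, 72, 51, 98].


Initial: [18, 96, 72, 12, 29, 72, 51, 98]
Step 1: min=12 at 3
  Swap: [12, 96, 72, 18, 29, 72, 51, 98]
Step 2: min=18 at 3
  Swap: [12, 18, 72, 96, 29, 72, 51, 98]
Step 3: min=29 at 4
  Swap: [12, 18, 29, 96, 72, 72, 51, 98]

After 3 steps: [12, 18, 29, 96, 72, 72, 51, 98]


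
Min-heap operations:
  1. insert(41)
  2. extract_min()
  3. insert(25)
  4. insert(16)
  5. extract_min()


insert(41) -> [41]
extract_min()->41, []
insert(25) -> [25]
insert(16) -> [16, 25]
extract_min()->16, [25]

Final heap: [25]


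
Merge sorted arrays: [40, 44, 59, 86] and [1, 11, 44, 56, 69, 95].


Take 1 from B
Take 11 from B
Take 40 from A
Take 44 from A
Take 44 from B
Take 56 from B
Take 59 from A
Take 69 from B
Take 86 from A

Merged: [1, 11, 40, 44, 44, 56, 59, 69, 86, 95]


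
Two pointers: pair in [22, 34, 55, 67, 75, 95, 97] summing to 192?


lo=0(22)+hi=6(97)=119
lo=1(34)+hi=6(97)=131
lo=2(55)+hi=6(97)=152
lo=3(67)+hi=6(97)=164
lo=4(75)+hi=6(97)=172
lo=5(95)+hi=6(97)=192

Yes: 95+97=192


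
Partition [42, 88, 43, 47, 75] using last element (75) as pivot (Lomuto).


Pivot: 75
  42 <= 75: advance i (no swap)
  43 <= 75: swap -> [42, 43, 88, 47, 75]
  47 <= 75: swap -> [42, 43, 47, 88, 75]
Place pivot at 3: [42, 43, 47, 75, 88]

Partitioned: [42, 43, 47, 75, 88]


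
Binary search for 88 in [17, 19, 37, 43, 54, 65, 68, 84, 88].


Step 1: lo=0, hi=8, mid=4, val=54
Step 2: lo=5, hi=8, mid=6, val=68
Step 3: lo=7, hi=8, mid=7, val=84
Step 4: lo=8, hi=8, mid=8, val=88

Found at index 8


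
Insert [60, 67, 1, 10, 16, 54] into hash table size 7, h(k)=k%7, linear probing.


Insert 60: h=4 -> slot 4
Insert 67: h=4, 1 probes -> slot 5
Insert 1: h=1 -> slot 1
Insert 10: h=3 -> slot 3
Insert 16: h=2 -> slot 2
Insert 54: h=5, 1 probes -> slot 6

Table: [None, 1, 16, 10, 60, 67, 54]


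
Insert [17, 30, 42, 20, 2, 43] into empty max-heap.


Insert 17: [17]
Insert 30: [30, 17]
Insert 42: [42, 17, 30]
Insert 20: [42, 20, 30, 17]
Insert 2: [42, 20, 30, 17, 2]
Insert 43: [43, 20, 42, 17, 2, 30]

Final heap: [43, 20, 42, 17, 2, 30]


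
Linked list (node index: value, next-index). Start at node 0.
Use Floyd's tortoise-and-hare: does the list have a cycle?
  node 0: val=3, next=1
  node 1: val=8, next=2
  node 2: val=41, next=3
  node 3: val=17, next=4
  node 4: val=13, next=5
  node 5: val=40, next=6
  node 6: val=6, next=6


Floyd's tortoise (slow, +1) and hare (fast, +2):
  init: slow=0, fast=0
  step 1: slow=1, fast=2
  step 2: slow=2, fast=4
  step 3: slow=3, fast=6
  step 4: slow=4, fast=6
  step 5: slow=5, fast=6
  step 6: slow=6, fast=6
  slow == fast at node 6: cycle detected

Cycle: yes


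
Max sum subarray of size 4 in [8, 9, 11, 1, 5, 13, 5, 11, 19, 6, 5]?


[0:4]: 29
[1:5]: 26
[2:6]: 30
[3:7]: 24
[4:8]: 34
[5:9]: 48
[6:10]: 41
[7:11]: 41

Max: 48 at [5:9]


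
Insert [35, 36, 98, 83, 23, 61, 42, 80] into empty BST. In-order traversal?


Insert 35: root
Insert 36: R from 35
Insert 98: R from 35 -> R from 36
Insert 83: R from 35 -> R from 36 -> L from 98
Insert 23: L from 35
Insert 61: R from 35 -> R from 36 -> L from 98 -> L from 83
Insert 42: R from 35 -> R from 36 -> L from 98 -> L from 83 -> L from 61
Insert 80: R from 35 -> R from 36 -> L from 98 -> L from 83 -> R from 61

In-order: [23, 35, 36, 42, 61, 80, 83, 98]


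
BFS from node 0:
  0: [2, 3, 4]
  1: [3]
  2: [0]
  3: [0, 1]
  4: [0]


Visit 0, enqueue [2, 3, 4]
Visit 2, enqueue []
Visit 3, enqueue [1]
Visit 4, enqueue []
Visit 1, enqueue []

BFS order: [0, 2, 3, 4, 1]


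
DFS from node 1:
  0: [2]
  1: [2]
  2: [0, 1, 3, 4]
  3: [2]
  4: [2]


Visit 1, push [2]
Visit 2, push [4, 3, 0]
Visit 0, push []
Visit 3, push []
Visit 4, push []

DFS order: [1, 2, 0, 3, 4]


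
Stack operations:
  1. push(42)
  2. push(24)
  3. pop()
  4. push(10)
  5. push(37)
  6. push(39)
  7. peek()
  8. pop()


push(42) -> [42]
push(24) -> [42, 24]
pop()->24, [42]
push(10) -> [42, 10]
push(37) -> [42, 10, 37]
push(39) -> [42, 10, 37, 39]
peek()->39
pop()->39, [42, 10, 37]

Final stack: [42, 10, 37]


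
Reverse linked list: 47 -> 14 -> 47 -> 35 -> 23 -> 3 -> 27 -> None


Step 1: curr=47, set curr.next=prev(None) | reversed so far: 47
Step 2: curr=14, set curr.next=prev(47) | reversed so far: 14 -> 47
Step 3: curr=47, set curr.next=prev(14) | reversed so far: 47 -> 14 -> 47
Step 4: curr=35, set curr.next=prev(47) | reversed so far: 35 -> 47 -> 14 -> 47
Step 5: curr=23, set curr.next=prev(35) | reversed so far: 23 -> 35 -> 47 -> 14 -> 47
Step 6: curr=3, set curr.next=prev(23) | reversed so far: 3 -> 23 -> 35 -> 47 -> 14 -> 47
Step 7: curr=27, set curr.next=prev(3) | reversed so far: 27 -> 3 -> 23 -> 35 -> 47 -> 14 -> 47

27 -> 3 -> 23 -> 35 -> 47 -> 14 -> 47 -> None


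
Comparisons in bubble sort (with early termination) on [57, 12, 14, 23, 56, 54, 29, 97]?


Algorithm: bubble sort (with early termination)
Input: [57, 12, 14, 23, 56, 54, 29, 97]
Sorted: [12, 14, 23, 29, 54, 56, 57, 97]

22


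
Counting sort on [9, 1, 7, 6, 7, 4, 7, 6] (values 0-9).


Input: [9, 1, 7, 6, 7, 4, 7, 6]
Counts: [0, 1, 0, 0, 1, 0, 2, 3, 0, 1]

Sorted: [1, 4, 6, 6, 7, 7, 7, 9]


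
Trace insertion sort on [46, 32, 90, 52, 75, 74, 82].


Initial: [46, 32, 90, 52, 75, 74, 82]
Insert 32: [32, 46, 90, 52, 75, 74, 82]
Insert 90: [32, 46, 90, 52, 75, 74, 82]
Insert 52: [32, 46, 52, 90, 75, 74, 82]
Insert 75: [32, 46, 52, 75, 90, 74, 82]
Insert 74: [32, 46, 52, 74, 75, 90, 82]
Insert 82: [32, 46, 52, 74, 75, 82, 90]

Sorted: [32, 46, 52, 74, 75, 82, 90]


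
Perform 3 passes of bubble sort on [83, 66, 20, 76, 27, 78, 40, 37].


Initial: [83, 66, 20, 76, 27, 78, 40, 37]
Pass 1: [66, 20, 76, 27, 78, 40, 37, 83] (7 swaps)
Pass 2: [20, 66, 27, 76, 40, 37, 78, 83] (4 swaps)
Pass 3: [20, 27, 66, 40, 37, 76, 78, 83] (3 swaps)

After 3 passes: [20, 27, 66, 40, 37, 76, 78, 83]


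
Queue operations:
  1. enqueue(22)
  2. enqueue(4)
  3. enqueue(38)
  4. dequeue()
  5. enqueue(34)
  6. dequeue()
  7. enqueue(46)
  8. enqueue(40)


enqueue(22) -> [22]
enqueue(4) -> [22, 4]
enqueue(38) -> [22, 4, 38]
dequeue()->22, [4, 38]
enqueue(34) -> [4, 38, 34]
dequeue()->4, [38, 34]
enqueue(46) -> [38, 34, 46]
enqueue(40) -> [38, 34, 46, 40]

Final queue: [38, 34, 46, 40]


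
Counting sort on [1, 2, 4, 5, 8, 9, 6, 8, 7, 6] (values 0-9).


Input: [1, 2, 4, 5, 8, 9, 6, 8, 7, 6]
Counts: [0, 1, 1, 0, 1, 1, 2, 1, 2, 1]

Sorted: [1, 2, 4, 5, 6, 6, 7, 8, 8, 9]


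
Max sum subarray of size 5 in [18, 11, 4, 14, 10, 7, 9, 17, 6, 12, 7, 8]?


[0:5]: 57
[1:6]: 46
[2:7]: 44
[3:8]: 57
[4:9]: 49
[5:10]: 51
[6:11]: 51
[7:12]: 50

Max: 57 at [0:5]


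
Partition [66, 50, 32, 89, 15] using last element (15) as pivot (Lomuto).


Pivot: 15
Place pivot at 0: [15, 50, 32, 89, 66]

Partitioned: [15, 50, 32, 89, 66]


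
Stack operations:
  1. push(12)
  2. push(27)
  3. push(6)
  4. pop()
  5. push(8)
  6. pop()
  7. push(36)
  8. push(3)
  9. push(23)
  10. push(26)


push(12) -> [12]
push(27) -> [12, 27]
push(6) -> [12, 27, 6]
pop()->6, [12, 27]
push(8) -> [12, 27, 8]
pop()->8, [12, 27]
push(36) -> [12, 27, 36]
push(3) -> [12, 27, 36, 3]
push(23) -> [12, 27, 36, 3, 23]
push(26) -> [12, 27, 36, 3, 23, 26]

Final stack: [12, 27, 36, 3, 23, 26]


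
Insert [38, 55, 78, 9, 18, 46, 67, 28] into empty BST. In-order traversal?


Insert 38: root
Insert 55: R from 38
Insert 78: R from 38 -> R from 55
Insert 9: L from 38
Insert 18: L from 38 -> R from 9
Insert 46: R from 38 -> L from 55
Insert 67: R from 38 -> R from 55 -> L from 78
Insert 28: L from 38 -> R from 9 -> R from 18

In-order: [9, 18, 28, 38, 46, 55, 67, 78]


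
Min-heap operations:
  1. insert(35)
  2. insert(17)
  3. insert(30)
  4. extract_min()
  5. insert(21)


insert(35) -> [35]
insert(17) -> [17, 35]
insert(30) -> [17, 35, 30]
extract_min()->17, [30, 35]
insert(21) -> [21, 35, 30]

Final heap: [21, 35, 30]


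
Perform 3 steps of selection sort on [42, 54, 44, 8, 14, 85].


Initial: [42, 54, 44, 8, 14, 85]
Step 1: min=8 at 3
  Swap: [8, 54, 44, 42, 14, 85]
Step 2: min=14 at 4
  Swap: [8, 14, 44, 42, 54, 85]
Step 3: min=42 at 3
  Swap: [8, 14, 42, 44, 54, 85]

After 3 steps: [8, 14, 42, 44, 54, 85]


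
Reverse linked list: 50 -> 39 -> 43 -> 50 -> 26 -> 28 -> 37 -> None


Step 1: curr=50, set curr.next=prev(None) | reversed so far: 50
Step 2: curr=39, set curr.next=prev(50) | reversed so far: 39 -> 50
Step 3: curr=43, set curr.next=prev(39) | reversed so far: 43 -> 39 -> 50
Step 4: curr=50, set curr.next=prev(43) | reversed so far: 50 -> 43 -> 39 -> 50
Step 5: curr=26, set curr.next=prev(50) | reversed so far: 26 -> 50 -> 43 -> 39 -> 50
Step 6: curr=28, set curr.next=prev(26) | reversed so far: 28 -> 26 -> 50 -> 43 -> 39 -> 50
Step 7: curr=37, set curr.next=prev(28) | reversed so far: 37 -> 28 -> 26 -> 50 -> 43 -> 39 -> 50

37 -> 28 -> 26 -> 50 -> 43 -> 39 -> 50 -> None


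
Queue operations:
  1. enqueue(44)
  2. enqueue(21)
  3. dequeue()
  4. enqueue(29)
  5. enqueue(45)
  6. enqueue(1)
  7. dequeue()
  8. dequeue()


enqueue(44) -> [44]
enqueue(21) -> [44, 21]
dequeue()->44, [21]
enqueue(29) -> [21, 29]
enqueue(45) -> [21, 29, 45]
enqueue(1) -> [21, 29, 45, 1]
dequeue()->21, [29, 45, 1]
dequeue()->29, [45, 1]

Final queue: [45, 1]


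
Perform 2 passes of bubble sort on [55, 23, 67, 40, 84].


Initial: [55, 23, 67, 40, 84]
Pass 1: [23, 55, 40, 67, 84] (2 swaps)
Pass 2: [23, 40, 55, 67, 84] (1 swaps)

After 2 passes: [23, 40, 55, 67, 84]


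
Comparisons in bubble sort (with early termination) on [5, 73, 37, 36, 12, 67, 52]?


Algorithm: bubble sort (with early termination)
Input: [5, 73, 37, 36, 12, 67, 52]
Sorted: [5, 12, 36, 37, 52, 67, 73]

18


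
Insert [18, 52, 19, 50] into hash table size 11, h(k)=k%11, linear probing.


Insert 18: h=7 -> slot 7
Insert 52: h=8 -> slot 8
Insert 19: h=8, 1 probes -> slot 9
Insert 50: h=6 -> slot 6

Table: [None, None, None, None, None, None, 50, 18, 52, 19, None]


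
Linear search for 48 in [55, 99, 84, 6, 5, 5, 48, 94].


i=0: 55!=48
i=1: 99!=48
i=2: 84!=48
i=3: 6!=48
i=4: 5!=48
i=5: 5!=48
i=6: 48==48 found!

Found at 6, 7 comps


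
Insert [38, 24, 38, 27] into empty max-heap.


Insert 38: [38]
Insert 24: [38, 24]
Insert 38: [38, 24, 38]
Insert 27: [38, 27, 38, 24]

Final heap: [38, 27, 38, 24]


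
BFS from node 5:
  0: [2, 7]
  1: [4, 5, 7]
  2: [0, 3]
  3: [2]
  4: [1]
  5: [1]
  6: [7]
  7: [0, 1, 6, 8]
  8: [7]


Visit 5, enqueue [1]
Visit 1, enqueue [4, 7]
Visit 4, enqueue []
Visit 7, enqueue [0, 6, 8]
Visit 0, enqueue [2]
Visit 6, enqueue []
Visit 8, enqueue []
Visit 2, enqueue [3]
Visit 3, enqueue []

BFS order: [5, 1, 4, 7, 0, 6, 8, 2, 3]


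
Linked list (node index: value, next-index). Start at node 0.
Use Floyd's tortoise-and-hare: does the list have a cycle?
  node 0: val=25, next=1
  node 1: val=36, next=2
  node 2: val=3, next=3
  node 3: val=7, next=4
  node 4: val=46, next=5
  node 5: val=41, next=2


Floyd's tortoise (slow, +1) and hare (fast, +2):
  init: slow=0, fast=0
  step 1: slow=1, fast=2
  step 2: slow=2, fast=4
  step 3: slow=3, fast=2
  step 4: slow=4, fast=4
  slow == fast at node 4: cycle detected

Cycle: yes


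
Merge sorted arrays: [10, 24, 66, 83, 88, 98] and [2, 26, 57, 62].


Take 2 from B
Take 10 from A
Take 24 from A
Take 26 from B
Take 57 from B
Take 62 from B

Merged: [2, 10, 24, 26, 57, 62, 66, 83, 88, 98]


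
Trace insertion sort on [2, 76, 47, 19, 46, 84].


Initial: [2, 76, 47, 19, 46, 84]
Insert 76: [2, 76, 47, 19, 46, 84]
Insert 47: [2, 47, 76, 19, 46, 84]
Insert 19: [2, 19, 47, 76, 46, 84]
Insert 46: [2, 19, 46, 47, 76, 84]
Insert 84: [2, 19, 46, 47, 76, 84]

Sorted: [2, 19, 46, 47, 76, 84]


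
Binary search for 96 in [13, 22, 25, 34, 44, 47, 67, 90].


Step 1: lo=0, hi=7, mid=3, val=34
Step 2: lo=4, hi=7, mid=5, val=47
Step 3: lo=6, hi=7, mid=6, val=67
Step 4: lo=7, hi=7, mid=7, val=90

Not found


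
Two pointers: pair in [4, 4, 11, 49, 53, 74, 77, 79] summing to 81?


lo=0(4)+hi=7(79)=83
lo=0(4)+hi=6(77)=81

Yes: 4+77=81


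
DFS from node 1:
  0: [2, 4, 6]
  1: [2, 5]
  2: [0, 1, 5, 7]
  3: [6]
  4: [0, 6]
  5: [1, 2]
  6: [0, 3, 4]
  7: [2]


Visit 1, push [5, 2]
Visit 2, push [7, 5, 0]
Visit 0, push [6, 4]
Visit 4, push [6]
Visit 6, push [3]
Visit 3, push []
Visit 5, push []
Visit 7, push []

DFS order: [1, 2, 0, 4, 6, 3, 5, 7]


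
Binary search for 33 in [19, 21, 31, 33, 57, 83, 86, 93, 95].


Step 1: lo=0, hi=8, mid=4, val=57
Step 2: lo=0, hi=3, mid=1, val=21
Step 3: lo=2, hi=3, mid=2, val=31
Step 4: lo=3, hi=3, mid=3, val=33

Found at index 3


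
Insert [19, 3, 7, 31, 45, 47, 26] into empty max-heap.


Insert 19: [19]
Insert 3: [19, 3]
Insert 7: [19, 3, 7]
Insert 31: [31, 19, 7, 3]
Insert 45: [45, 31, 7, 3, 19]
Insert 47: [47, 31, 45, 3, 19, 7]
Insert 26: [47, 31, 45, 3, 19, 7, 26]

Final heap: [47, 31, 45, 3, 19, 7, 26]


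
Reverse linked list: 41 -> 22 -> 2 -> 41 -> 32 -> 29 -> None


Step 1: curr=41, set curr.next=prev(None) | reversed so far: 41
Step 2: curr=22, set curr.next=prev(41) | reversed so far: 22 -> 41
Step 3: curr=2, set curr.next=prev(22) | reversed so far: 2 -> 22 -> 41
Step 4: curr=41, set curr.next=prev(2) | reversed so far: 41 -> 2 -> 22 -> 41
Step 5: curr=32, set curr.next=prev(41) | reversed so far: 32 -> 41 -> 2 -> 22 -> 41
Step 6: curr=29, set curr.next=prev(32) | reversed so far: 29 -> 32 -> 41 -> 2 -> 22 -> 41

29 -> 32 -> 41 -> 2 -> 22 -> 41 -> None


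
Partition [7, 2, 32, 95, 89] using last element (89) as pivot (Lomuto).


Pivot: 89
  7 <= 89: advance i (no swap)
  2 <= 89: advance i (no swap)
  32 <= 89: advance i (no swap)
Place pivot at 3: [7, 2, 32, 89, 95]

Partitioned: [7, 2, 32, 89, 95]


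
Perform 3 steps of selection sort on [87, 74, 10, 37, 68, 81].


Initial: [87, 74, 10, 37, 68, 81]
Step 1: min=10 at 2
  Swap: [10, 74, 87, 37, 68, 81]
Step 2: min=37 at 3
  Swap: [10, 37, 87, 74, 68, 81]
Step 3: min=68 at 4
  Swap: [10, 37, 68, 74, 87, 81]

After 3 steps: [10, 37, 68, 74, 87, 81]


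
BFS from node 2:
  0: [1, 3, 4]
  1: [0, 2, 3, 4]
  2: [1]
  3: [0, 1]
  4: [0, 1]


Visit 2, enqueue [1]
Visit 1, enqueue [0, 3, 4]
Visit 0, enqueue []
Visit 3, enqueue []
Visit 4, enqueue []

BFS order: [2, 1, 0, 3, 4]


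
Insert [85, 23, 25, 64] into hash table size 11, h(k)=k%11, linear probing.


Insert 85: h=8 -> slot 8
Insert 23: h=1 -> slot 1
Insert 25: h=3 -> slot 3
Insert 64: h=9 -> slot 9

Table: [None, 23, None, 25, None, None, None, None, 85, 64, None]


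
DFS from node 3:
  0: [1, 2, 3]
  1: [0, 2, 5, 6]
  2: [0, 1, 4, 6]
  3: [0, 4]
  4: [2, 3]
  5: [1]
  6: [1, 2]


Visit 3, push [4, 0]
Visit 0, push [2, 1]
Visit 1, push [6, 5, 2]
Visit 2, push [6, 4]
Visit 4, push []
Visit 6, push []
Visit 5, push []

DFS order: [3, 0, 1, 2, 4, 6, 5]


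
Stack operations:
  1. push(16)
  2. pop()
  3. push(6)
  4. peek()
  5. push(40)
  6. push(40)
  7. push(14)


push(16) -> [16]
pop()->16, []
push(6) -> [6]
peek()->6
push(40) -> [6, 40]
push(40) -> [6, 40, 40]
push(14) -> [6, 40, 40, 14]

Final stack: [6, 40, 40, 14]


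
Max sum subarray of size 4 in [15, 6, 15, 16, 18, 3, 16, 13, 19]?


[0:4]: 52
[1:5]: 55
[2:6]: 52
[3:7]: 53
[4:8]: 50
[5:9]: 51

Max: 55 at [1:5]


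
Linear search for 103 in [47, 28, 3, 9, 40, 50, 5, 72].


i=0: 47!=103
i=1: 28!=103
i=2: 3!=103
i=3: 9!=103
i=4: 40!=103
i=5: 50!=103
i=6: 5!=103
i=7: 72!=103

Not found, 8 comps


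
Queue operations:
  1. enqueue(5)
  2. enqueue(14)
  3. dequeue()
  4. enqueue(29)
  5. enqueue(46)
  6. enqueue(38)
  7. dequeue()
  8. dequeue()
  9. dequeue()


enqueue(5) -> [5]
enqueue(14) -> [5, 14]
dequeue()->5, [14]
enqueue(29) -> [14, 29]
enqueue(46) -> [14, 29, 46]
enqueue(38) -> [14, 29, 46, 38]
dequeue()->14, [29, 46, 38]
dequeue()->29, [46, 38]
dequeue()->46, [38]

Final queue: [38]


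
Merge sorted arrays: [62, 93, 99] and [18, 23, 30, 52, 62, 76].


Take 18 from B
Take 23 from B
Take 30 from B
Take 52 from B
Take 62 from A
Take 62 from B
Take 76 from B

Merged: [18, 23, 30, 52, 62, 62, 76, 93, 99]


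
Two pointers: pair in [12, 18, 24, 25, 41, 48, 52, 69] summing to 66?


lo=0(12)+hi=7(69)=81
lo=0(12)+hi=6(52)=64
lo=1(18)+hi=6(52)=70
lo=1(18)+hi=5(48)=66

Yes: 18+48=66


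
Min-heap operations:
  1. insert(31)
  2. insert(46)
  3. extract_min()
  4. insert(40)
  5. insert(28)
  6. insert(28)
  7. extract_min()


insert(31) -> [31]
insert(46) -> [31, 46]
extract_min()->31, [46]
insert(40) -> [40, 46]
insert(28) -> [28, 46, 40]
insert(28) -> [28, 28, 40, 46]
extract_min()->28, [28, 46, 40]

Final heap: [28, 46, 40]


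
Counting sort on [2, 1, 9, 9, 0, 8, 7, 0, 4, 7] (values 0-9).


Input: [2, 1, 9, 9, 0, 8, 7, 0, 4, 7]
Counts: [2, 1, 1, 0, 1, 0, 0, 2, 1, 2]

Sorted: [0, 0, 1, 2, 4, 7, 7, 8, 9, 9]


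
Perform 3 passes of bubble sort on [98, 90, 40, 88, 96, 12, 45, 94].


Initial: [98, 90, 40, 88, 96, 12, 45, 94]
Pass 1: [90, 40, 88, 96, 12, 45, 94, 98] (7 swaps)
Pass 2: [40, 88, 90, 12, 45, 94, 96, 98] (5 swaps)
Pass 3: [40, 88, 12, 45, 90, 94, 96, 98] (2 swaps)

After 3 passes: [40, 88, 12, 45, 90, 94, 96, 98]


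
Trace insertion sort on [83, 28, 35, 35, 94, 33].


Initial: [83, 28, 35, 35, 94, 33]
Insert 28: [28, 83, 35, 35, 94, 33]
Insert 35: [28, 35, 83, 35, 94, 33]
Insert 35: [28, 35, 35, 83, 94, 33]
Insert 94: [28, 35, 35, 83, 94, 33]
Insert 33: [28, 33, 35, 35, 83, 94]

Sorted: [28, 33, 35, 35, 83, 94]


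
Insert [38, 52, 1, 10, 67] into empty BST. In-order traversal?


Insert 38: root
Insert 52: R from 38
Insert 1: L from 38
Insert 10: L from 38 -> R from 1
Insert 67: R from 38 -> R from 52

In-order: [1, 10, 38, 52, 67]


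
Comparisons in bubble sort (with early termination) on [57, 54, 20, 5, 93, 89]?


Algorithm: bubble sort (with early termination)
Input: [57, 54, 20, 5, 93, 89]
Sorted: [5, 20, 54, 57, 89, 93]

14


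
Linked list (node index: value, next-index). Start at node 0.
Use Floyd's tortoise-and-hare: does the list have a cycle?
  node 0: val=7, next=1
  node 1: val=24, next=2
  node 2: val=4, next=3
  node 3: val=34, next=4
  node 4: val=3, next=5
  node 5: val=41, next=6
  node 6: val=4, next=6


Floyd's tortoise (slow, +1) and hare (fast, +2):
  init: slow=0, fast=0
  step 1: slow=1, fast=2
  step 2: slow=2, fast=4
  step 3: slow=3, fast=6
  step 4: slow=4, fast=6
  step 5: slow=5, fast=6
  step 6: slow=6, fast=6
  slow == fast at node 6: cycle detected

Cycle: yes


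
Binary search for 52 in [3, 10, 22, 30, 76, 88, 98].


Step 1: lo=0, hi=6, mid=3, val=30
Step 2: lo=4, hi=6, mid=5, val=88
Step 3: lo=4, hi=4, mid=4, val=76

Not found


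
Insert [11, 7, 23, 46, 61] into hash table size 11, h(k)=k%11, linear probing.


Insert 11: h=0 -> slot 0
Insert 7: h=7 -> slot 7
Insert 23: h=1 -> slot 1
Insert 46: h=2 -> slot 2
Insert 61: h=6 -> slot 6

Table: [11, 23, 46, None, None, None, 61, 7, None, None, None]


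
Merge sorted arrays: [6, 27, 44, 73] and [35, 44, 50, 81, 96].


Take 6 from A
Take 27 from A
Take 35 from B
Take 44 from A
Take 44 from B
Take 50 from B
Take 73 from A

Merged: [6, 27, 35, 44, 44, 50, 73, 81, 96]


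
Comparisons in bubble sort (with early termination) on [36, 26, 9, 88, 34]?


Algorithm: bubble sort (with early termination)
Input: [36, 26, 9, 88, 34]
Sorted: [9, 26, 34, 36, 88]

9


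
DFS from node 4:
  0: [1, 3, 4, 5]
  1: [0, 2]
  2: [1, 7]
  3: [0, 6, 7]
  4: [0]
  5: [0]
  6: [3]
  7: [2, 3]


Visit 4, push [0]
Visit 0, push [5, 3, 1]
Visit 1, push [2]
Visit 2, push [7]
Visit 7, push [3]
Visit 3, push [6]
Visit 6, push []
Visit 5, push []

DFS order: [4, 0, 1, 2, 7, 3, 6, 5]


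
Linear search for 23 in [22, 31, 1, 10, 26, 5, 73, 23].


i=0: 22!=23
i=1: 31!=23
i=2: 1!=23
i=3: 10!=23
i=4: 26!=23
i=5: 5!=23
i=6: 73!=23
i=7: 23==23 found!

Found at 7, 8 comps


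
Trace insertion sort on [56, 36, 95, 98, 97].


Initial: [56, 36, 95, 98, 97]
Insert 36: [36, 56, 95, 98, 97]
Insert 95: [36, 56, 95, 98, 97]
Insert 98: [36, 56, 95, 98, 97]
Insert 97: [36, 56, 95, 97, 98]

Sorted: [36, 56, 95, 97, 98]


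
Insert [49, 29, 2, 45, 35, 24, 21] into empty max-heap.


Insert 49: [49]
Insert 29: [49, 29]
Insert 2: [49, 29, 2]
Insert 45: [49, 45, 2, 29]
Insert 35: [49, 45, 2, 29, 35]
Insert 24: [49, 45, 24, 29, 35, 2]
Insert 21: [49, 45, 24, 29, 35, 2, 21]

Final heap: [49, 45, 24, 29, 35, 2, 21]


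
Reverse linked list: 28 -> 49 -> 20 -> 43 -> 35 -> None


Step 1: curr=28, set curr.next=prev(None) | reversed so far: 28
Step 2: curr=49, set curr.next=prev(28) | reversed so far: 49 -> 28
Step 3: curr=20, set curr.next=prev(49) | reversed so far: 20 -> 49 -> 28
Step 4: curr=43, set curr.next=prev(20) | reversed so far: 43 -> 20 -> 49 -> 28
Step 5: curr=35, set curr.next=prev(43) | reversed so far: 35 -> 43 -> 20 -> 49 -> 28

35 -> 43 -> 20 -> 49 -> 28 -> None


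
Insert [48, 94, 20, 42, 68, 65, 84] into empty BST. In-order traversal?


Insert 48: root
Insert 94: R from 48
Insert 20: L from 48
Insert 42: L from 48 -> R from 20
Insert 68: R from 48 -> L from 94
Insert 65: R from 48 -> L from 94 -> L from 68
Insert 84: R from 48 -> L from 94 -> R from 68

In-order: [20, 42, 48, 65, 68, 84, 94]


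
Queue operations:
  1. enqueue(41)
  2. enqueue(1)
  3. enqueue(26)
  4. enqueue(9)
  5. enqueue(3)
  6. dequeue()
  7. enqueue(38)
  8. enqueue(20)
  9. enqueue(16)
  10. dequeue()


enqueue(41) -> [41]
enqueue(1) -> [41, 1]
enqueue(26) -> [41, 1, 26]
enqueue(9) -> [41, 1, 26, 9]
enqueue(3) -> [41, 1, 26, 9, 3]
dequeue()->41, [1, 26, 9, 3]
enqueue(38) -> [1, 26, 9, 3, 38]
enqueue(20) -> [1, 26, 9, 3, 38, 20]
enqueue(16) -> [1, 26, 9, 3, 38, 20, 16]
dequeue()->1, [26, 9, 3, 38, 20, 16]

Final queue: [26, 9, 3, 38, 20, 16]


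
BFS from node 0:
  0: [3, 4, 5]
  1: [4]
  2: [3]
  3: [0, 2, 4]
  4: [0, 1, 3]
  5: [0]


Visit 0, enqueue [3, 4, 5]
Visit 3, enqueue [2]
Visit 4, enqueue [1]
Visit 5, enqueue []
Visit 2, enqueue []
Visit 1, enqueue []

BFS order: [0, 3, 4, 5, 2, 1]
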